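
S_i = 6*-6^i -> [6, -36, 216, -1296, 7776]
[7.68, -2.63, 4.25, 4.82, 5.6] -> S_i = Random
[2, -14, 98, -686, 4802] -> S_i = 2*-7^i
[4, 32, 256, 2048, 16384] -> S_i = 4*8^i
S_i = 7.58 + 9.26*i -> [7.58, 16.84, 26.1, 35.36, 44.62]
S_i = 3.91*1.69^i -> [3.91, 6.61, 11.17, 18.87, 31.9]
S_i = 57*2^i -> [57, 114, 228, 456, 912]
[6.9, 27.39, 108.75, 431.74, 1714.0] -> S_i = 6.90*3.97^i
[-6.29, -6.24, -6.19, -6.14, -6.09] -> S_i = -6.29 + 0.05*i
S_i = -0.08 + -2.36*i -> [-0.08, -2.44, -4.8, -7.16, -9.52]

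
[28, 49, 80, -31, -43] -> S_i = Random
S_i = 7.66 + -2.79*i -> [7.66, 4.87, 2.08, -0.71, -3.5]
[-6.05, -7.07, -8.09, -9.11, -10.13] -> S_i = -6.05 + -1.02*i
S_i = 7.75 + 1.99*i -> [7.75, 9.74, 11.73, 13.72, 15.71]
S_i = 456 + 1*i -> [456, 457, 458, 459, 460]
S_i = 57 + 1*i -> [57, 58, 59, 60, 61]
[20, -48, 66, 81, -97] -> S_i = Random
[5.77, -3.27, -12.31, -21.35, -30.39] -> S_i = 5.77 + -9.04*i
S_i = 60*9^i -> [60, 540, 4860, 43740, 393660]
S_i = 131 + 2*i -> [131, 133, 135, 137, 139]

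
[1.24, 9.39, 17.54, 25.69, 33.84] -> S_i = 1.24 + 8.15*i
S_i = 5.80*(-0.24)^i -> [5.8, -1.39, 0.33, -0.08, 0.02]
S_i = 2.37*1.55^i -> [2.37, 3.67, 5.69, 8.83, 13.68]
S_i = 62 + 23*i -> [62, 85, 108, 131, 154]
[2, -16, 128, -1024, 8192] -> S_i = 2*-8^i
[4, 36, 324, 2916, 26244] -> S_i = 4*9^i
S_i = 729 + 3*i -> [729, 732, 735, 738, 741]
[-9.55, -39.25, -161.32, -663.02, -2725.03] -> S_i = -9.55*4.11^i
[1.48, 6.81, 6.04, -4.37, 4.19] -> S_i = Random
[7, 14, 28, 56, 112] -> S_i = 7*2^i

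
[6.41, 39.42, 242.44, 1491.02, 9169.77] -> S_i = 6.41*6.15^i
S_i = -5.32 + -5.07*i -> [-5.32, -10.39, -15.46, -20.53, -25.6]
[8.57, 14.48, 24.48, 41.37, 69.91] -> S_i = 8.57*1.69^i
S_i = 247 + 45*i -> [247, 292, 337, 382, 427]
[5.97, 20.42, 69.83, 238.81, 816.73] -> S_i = 5.97*3.42^i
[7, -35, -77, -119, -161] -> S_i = 7 + -42*i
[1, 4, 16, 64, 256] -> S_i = 1*4^i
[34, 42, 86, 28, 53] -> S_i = Random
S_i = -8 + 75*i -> [-8, 67, 142, 217, 292]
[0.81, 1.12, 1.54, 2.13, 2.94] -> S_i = 0.81*1.38^i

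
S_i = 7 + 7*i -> [7, 14, 21, 28, 35]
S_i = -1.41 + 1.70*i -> [-1.41, 0.29, 1.99, 3.69, 5.39]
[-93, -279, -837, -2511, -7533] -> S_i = -93*3^i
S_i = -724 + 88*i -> [-724, -636, -548, -460, -372]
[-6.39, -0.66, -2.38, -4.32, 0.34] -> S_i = Random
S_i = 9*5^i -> [9, 45, 225, 1125, 5625]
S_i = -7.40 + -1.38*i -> [-7.4, -8.78, -10.16, -11.54, -12.92]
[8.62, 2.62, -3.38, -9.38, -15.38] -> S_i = 8.62 + -6.00*i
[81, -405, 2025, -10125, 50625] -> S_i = 81*-5^i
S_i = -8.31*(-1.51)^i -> [-8.31, 12.55, -18.95, 28.61, -43.2]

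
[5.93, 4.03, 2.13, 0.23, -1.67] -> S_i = 5.93 + -1.90*i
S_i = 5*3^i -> [5, 15, 45, 135, 405]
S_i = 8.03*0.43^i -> [8.03, 3.45, 1.48, 0.64, 0.27]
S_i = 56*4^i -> [56, 224, 896, 3584, 14336]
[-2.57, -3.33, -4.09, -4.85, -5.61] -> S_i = -2.57 + -0.76*i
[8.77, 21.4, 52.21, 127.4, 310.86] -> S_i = 8.77*2.44^i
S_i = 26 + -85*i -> [26, -59, -144, -229, -314]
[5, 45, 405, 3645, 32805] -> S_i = 5*9^i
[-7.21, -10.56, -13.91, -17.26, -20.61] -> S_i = -7.21 + -3.35*i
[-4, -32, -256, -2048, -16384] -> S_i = -4*8^i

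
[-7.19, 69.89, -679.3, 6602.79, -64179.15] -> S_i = -7.19*(-9.72)^i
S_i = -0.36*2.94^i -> [-0.36, -1.06, -3.11, -9.15, -26.9]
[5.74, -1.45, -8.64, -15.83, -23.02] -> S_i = 5.74 + -7.19*i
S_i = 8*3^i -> [8, 24, 72, 216, 648]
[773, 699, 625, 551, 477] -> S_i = 773 + -74*i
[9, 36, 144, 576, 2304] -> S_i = 9*4^i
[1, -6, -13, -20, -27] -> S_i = 1 + -7*i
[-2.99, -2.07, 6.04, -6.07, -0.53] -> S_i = Random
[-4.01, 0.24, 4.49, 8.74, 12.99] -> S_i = -4.01 + 4.25*i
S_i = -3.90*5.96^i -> [-3.9, -23.24, -138.53, -825.66, -4920.96]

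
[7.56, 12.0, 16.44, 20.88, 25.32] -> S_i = 7.56 + 4.44*i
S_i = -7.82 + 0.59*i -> [-7.82, -7.23, -6.64, -6.05, -5.46]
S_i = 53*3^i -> [53, 159, 477, 1431, 4293]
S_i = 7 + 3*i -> [7, 10, 13, 16, 19]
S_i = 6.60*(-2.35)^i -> [6.6, -15.51, 36.45, -85.65, 201.29]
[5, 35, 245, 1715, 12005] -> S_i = 5*7^i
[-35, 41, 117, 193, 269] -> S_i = -35 + 76*i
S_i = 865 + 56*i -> [865, 921, 977, 1033, 1089]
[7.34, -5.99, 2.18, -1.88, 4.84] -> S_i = Random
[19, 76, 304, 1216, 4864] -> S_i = 19*4^i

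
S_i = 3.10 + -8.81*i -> [3.1, -5.71, -14.52, -23.33, -32.14]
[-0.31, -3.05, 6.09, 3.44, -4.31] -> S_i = Random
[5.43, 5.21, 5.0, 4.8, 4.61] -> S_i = 5.43*0.96^i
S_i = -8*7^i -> [-8, -56, -392, -2744, -19208]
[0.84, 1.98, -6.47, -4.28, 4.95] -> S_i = Random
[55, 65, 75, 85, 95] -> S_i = 55 + 10*i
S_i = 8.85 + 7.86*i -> [8.85, 16.71, 24.57, 32.43, 40.29]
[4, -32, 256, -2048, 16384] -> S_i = 4*-8^i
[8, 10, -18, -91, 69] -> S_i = Random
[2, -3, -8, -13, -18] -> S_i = 2 + -5*i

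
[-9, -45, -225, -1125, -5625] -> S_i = -9*5^i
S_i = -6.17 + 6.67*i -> [-6.17, 0.5, 7.17, 13.84, 20.51]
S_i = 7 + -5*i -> [7, 2, -3, -8, -13]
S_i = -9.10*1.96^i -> [-9.1, -17.84, -34.96, -68.52, -134.3]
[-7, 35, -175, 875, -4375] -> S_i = -7*-5^i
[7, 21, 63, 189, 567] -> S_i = 7*3^i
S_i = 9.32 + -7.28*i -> [9.32, 2.04, -5.24, -12.52, -19.8]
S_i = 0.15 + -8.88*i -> [0.15, -8.73, -17.61, -26.49, -35.37]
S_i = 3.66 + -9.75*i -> [3.66, -6.09, -15.84, -25.59, -35.34]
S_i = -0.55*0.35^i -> [-0.55, -0.19, -0.07, -0.02, -0.01]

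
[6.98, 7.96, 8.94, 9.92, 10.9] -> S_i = 6.98 + 0.98*i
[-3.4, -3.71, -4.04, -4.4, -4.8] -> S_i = -3.40*1.09^i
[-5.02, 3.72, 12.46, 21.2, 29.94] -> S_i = -5.02 + 8.74*i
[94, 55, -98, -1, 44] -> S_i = Random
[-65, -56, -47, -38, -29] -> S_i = -65 + 9*i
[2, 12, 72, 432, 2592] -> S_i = 2*6^i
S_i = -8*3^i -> [-8, -24, -72, -216, -648]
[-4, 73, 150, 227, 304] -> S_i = -4 + 77*i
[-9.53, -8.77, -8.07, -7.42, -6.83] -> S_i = -9.53*0.92^i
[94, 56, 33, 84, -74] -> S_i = Random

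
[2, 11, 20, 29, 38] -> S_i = 2 + 9*i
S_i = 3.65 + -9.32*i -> [3.65, -5.67, -14.99, -24.31, -33.63]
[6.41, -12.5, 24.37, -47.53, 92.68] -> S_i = 6.41*(-1.95)^i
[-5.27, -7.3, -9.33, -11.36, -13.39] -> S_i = -5.27 + -2.03*i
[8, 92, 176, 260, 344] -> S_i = 8 + 84*i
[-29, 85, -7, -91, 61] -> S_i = Random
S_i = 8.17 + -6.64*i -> [8.17, 1.53, -5.11, -11.75, -18.39]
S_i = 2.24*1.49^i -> [2.24, 3.34, 4.97, 7.41, 11.04]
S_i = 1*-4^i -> [1, -4, 16, -64, 256]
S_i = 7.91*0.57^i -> [7.91, 4.51, 2.57, 1.46, 0.83]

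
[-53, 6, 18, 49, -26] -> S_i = Random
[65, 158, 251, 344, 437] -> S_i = 65 + 93*i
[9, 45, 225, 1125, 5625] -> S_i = 9*5^i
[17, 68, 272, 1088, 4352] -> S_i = 17*4^i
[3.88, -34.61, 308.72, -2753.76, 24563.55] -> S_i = 3.88*(-8.92)^i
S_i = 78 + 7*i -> [78, 85, 92, 99, 106]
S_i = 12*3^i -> [12, 36, 108, 324, 972]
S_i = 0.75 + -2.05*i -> [0.75, -1.3, -3.35, -5.4, -7.45]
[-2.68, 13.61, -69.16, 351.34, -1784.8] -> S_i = -2.68*(-5.08)^i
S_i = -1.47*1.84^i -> [-1.47, -2.7, -4.98, -9.16, -16.85]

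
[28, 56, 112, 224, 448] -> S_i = 28*2^i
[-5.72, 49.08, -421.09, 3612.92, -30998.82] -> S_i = -5.72*(-8.58)^i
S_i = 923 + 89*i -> [923, 1012, 1101, 1190, 1279]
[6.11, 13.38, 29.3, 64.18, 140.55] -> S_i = 6.11*2.19^i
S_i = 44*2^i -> [44, 88, 176, 352, 704]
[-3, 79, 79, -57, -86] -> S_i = Random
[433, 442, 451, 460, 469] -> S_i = 433 + 9*i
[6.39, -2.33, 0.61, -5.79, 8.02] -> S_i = Random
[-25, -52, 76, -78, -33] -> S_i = Random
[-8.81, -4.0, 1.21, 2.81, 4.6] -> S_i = Random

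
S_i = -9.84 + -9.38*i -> [-9.84, -19.22, -28.6, -37.98, -47.36]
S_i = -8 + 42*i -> [-8, 34, 76, 118, 160]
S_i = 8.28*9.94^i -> [8.28, 82.3, 818.09, 8131.85, 80830.61]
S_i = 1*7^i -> [1, 7, 49, 343, 2401]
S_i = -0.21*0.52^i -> [-0.21, -0.11, -0.06, -0.03, -0.02]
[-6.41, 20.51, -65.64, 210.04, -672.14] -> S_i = -6.41*(-3.20)^i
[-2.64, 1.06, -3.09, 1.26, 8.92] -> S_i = Random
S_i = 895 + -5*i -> [895, 890, 885, 880, 875]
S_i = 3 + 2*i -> [3, 5, 7, 9, 11]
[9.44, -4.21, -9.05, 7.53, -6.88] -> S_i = Random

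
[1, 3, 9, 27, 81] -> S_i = 1*3^i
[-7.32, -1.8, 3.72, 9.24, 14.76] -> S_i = -7.32 + 5.52*i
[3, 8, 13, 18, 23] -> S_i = 3 + 5*i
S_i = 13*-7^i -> [13, -91, 637, -4459, 31213]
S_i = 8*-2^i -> [8, -16, 32, -64, 128]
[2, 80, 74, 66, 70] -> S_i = Random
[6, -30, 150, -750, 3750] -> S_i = 6*-5^i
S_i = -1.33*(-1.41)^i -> [-1.33, 1.88, -2.64, 3.73, -5.26]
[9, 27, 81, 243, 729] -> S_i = 9*3^i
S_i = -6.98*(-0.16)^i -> [-6.98, 1.12, -0.18, 0.03, -0.0]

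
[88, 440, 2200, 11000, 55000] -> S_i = 88*5^i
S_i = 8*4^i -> [8, 32, 128, 512, 2048]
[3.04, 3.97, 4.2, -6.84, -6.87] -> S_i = Random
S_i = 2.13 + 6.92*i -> [2.13, 9.05, 15.97, 22.89, 29.81]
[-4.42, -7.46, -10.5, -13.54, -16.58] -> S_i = -4.42 + -3.04*i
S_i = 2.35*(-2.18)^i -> [2.35, -5.12, 11.17, -24.35, 53.08]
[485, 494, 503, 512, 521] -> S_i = 485 + 9*i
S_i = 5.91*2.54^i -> [5.91, 15.01, 38.13, 96.85, 245.99]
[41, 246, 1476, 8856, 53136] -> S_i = 41*6^i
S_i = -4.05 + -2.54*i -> [-4.05, -6.59, -9.13, -11.67, -14.21]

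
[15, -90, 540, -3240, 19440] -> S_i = 15*-6^i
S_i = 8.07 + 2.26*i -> [8.07, 10.33, 12.59, 14.85, 17.11]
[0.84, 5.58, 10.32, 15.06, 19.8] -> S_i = 0.84 + 4.74*i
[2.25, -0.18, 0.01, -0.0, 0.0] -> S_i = 2.25*(-0.08)^i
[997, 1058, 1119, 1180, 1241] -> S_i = 997 + 61*i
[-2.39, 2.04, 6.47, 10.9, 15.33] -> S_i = -2.39 + 4.43*i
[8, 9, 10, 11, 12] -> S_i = 8 + 1*i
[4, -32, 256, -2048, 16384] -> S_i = 4*-8^i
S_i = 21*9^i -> [21, 189, 1701, 15309, 137781]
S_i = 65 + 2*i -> [65, 67, 69, 71, 73]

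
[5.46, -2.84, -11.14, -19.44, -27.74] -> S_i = 5.46 + -8.30*i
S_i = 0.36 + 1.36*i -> [0.36, 1.72, 3.08, 4.44, 5.8]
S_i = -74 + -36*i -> [-74, -110, -146, -182, -218]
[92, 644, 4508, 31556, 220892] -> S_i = 92*7^i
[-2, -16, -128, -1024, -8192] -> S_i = -2*8^i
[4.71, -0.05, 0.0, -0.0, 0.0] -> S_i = 4.71*(-0.01)^i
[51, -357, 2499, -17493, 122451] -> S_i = 51*-7^i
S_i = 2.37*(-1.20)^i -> [2.37, -2.84, 3.41, -4.1, 4.91]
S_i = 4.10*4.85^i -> [4.1, 19.88, 96.44, 467.74, 2268.56]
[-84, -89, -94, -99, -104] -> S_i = -84 + -5*i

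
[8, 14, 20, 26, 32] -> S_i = 8 + 6*i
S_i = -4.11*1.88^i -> [-4.11, -7.73, -14.53, -27.31, -51.34]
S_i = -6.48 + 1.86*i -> [-6.48, -4.62, -2.76, -0.9, 0.96]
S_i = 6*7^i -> [6, 42, 294, 2058, 14406]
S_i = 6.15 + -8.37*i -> [6.15, -2.22, -10.59, -18.96, -27.33]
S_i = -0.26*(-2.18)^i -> [-0.26, 0.57, -1.24, 2.69, -5.87]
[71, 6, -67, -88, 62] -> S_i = Random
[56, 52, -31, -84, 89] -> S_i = Random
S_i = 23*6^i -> [23, 138, 828, 4968, 29808]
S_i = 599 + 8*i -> [599, 607, 615, 623, 631]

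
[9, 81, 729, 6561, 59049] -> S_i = 9*9^i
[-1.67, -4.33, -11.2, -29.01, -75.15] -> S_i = -1.67*2.59^i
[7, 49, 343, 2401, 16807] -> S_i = 7*7^i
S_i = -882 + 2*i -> [-882, -880, -878, -876, -874]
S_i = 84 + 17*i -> [84, 101, 118, 135, 152]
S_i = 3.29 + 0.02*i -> [3.29, 3.31, 3.33, 3.35, 3.37]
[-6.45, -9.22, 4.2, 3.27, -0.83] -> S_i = Random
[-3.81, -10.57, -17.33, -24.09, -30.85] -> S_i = -3.81 + -6.76*i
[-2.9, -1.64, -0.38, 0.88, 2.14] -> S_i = -2.90 + 1.26*i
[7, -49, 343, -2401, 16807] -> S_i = 7*-7^i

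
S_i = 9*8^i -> [9, 72, 576, 4608, 36864]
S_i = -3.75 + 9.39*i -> [-3.75, 5.64, 15.03, 24.42, 33.81]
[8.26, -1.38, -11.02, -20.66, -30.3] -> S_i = 8.26 + -9.64*i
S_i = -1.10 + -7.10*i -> [-1.1, -8.2, -15.3, -22.4, -29.5]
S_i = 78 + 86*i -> [78, 164, 250, 336, 422]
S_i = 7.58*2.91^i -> [7.58, 22.06, 64.19, 186.79, 543.55]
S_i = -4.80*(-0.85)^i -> [-4.8, 4.08, -3.47, 2.95, -2.51]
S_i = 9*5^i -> [9, 45, 225, 1125, 5625]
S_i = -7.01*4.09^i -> [-7.01, -28.67, -117.26, -479.61, -1961.6]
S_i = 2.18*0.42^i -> [2.18, 0.92, 0.38, 0.16, 0.07]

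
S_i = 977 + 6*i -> [977, 983, 989, 995, 1001]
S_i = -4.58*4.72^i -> [-4.58, -21.62, -102.04, -481.61, -2273.18]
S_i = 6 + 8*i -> [6, 14, 22, 30, 38]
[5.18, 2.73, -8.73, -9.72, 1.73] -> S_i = Random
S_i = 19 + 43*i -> [19, 62, 105, 148, 191]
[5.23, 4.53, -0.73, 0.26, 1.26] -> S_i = Random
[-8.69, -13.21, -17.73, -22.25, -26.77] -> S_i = -8.69 + -4.52*i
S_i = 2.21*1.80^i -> [2.21, 3.98, 7.16, 12.89, 23.2]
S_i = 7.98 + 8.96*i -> [7.98, 16.94, 25.9, 34.86, 43.82]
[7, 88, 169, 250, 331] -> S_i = 7 + 81*i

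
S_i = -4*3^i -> [-4, -12, -36, -108, -324]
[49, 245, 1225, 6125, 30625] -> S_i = 49*5^i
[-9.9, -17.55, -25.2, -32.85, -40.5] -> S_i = -9.90 + -7.65*i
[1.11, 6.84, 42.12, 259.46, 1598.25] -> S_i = 1.11*6.16^i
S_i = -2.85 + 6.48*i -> [-2.85, 3.63, 10.11, 16.59, 23.07]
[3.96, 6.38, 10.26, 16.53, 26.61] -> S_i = 3.96*1.61^i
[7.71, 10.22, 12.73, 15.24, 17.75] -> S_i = 7.71 + 2.51*i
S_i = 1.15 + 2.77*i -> [1.15, 3.92, 6.69, 9.46, 12.23]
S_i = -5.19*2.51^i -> [-5.19, -13.03, -32.7, -82.07, -206.0]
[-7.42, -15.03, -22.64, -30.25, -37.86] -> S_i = -7.42 + -7.61*i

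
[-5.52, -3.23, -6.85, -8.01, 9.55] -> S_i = Random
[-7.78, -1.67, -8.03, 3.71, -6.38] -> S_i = Random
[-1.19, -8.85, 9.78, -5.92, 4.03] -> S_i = Random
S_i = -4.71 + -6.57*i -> [-4.71, -11.28, -17.85, -24.42, -30.99]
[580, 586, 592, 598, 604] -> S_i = 580 + 6*i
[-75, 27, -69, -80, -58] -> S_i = Random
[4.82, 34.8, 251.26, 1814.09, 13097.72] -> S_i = 4.82*7.22^i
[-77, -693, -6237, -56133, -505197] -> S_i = -77*9^i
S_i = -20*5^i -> [-20, -100, -500, -2500, -12500]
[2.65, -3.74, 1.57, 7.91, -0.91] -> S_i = Random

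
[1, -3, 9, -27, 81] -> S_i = 1*-3^i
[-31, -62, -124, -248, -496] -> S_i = -31*2^i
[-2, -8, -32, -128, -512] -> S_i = -2*4^i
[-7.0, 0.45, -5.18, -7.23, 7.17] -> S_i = Random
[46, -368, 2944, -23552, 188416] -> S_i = 46*-8^i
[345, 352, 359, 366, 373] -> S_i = 345 + 7*i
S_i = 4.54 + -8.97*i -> [4.54, -4.43, -13.4, -22.37, -31.34]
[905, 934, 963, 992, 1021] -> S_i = 905 + 29*i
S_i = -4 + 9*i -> [-4, 5, 14, 23, 32]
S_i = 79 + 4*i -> [79, 83, 87, 91, 95]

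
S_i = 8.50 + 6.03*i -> [8.5, 14.53, 20.56, 26.59, 32.62]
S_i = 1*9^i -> [1, 9, 81, 729, 6561]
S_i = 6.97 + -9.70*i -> [6.97, -2.73, -12.43, -22.13, -31.83]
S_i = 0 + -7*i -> [0, -7, -14, -21, -28]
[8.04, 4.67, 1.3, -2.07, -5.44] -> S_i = 8.04 + -3.37*i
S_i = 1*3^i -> [1, 3, 9, 27, 81]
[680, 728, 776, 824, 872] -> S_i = 680 + 48*i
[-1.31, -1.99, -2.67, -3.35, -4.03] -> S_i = -1.31 + -0.68*i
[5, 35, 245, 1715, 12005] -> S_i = 5*7^i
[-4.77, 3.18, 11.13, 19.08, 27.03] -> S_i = -4.77 + 7.95*i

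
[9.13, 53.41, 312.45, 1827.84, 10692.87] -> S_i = 9.13*5.85^i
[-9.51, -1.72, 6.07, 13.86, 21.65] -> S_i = -9.51 + 7.79*i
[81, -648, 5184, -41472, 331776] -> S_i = 81*-8^i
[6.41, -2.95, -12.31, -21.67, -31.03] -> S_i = 6.41 + -9.36*i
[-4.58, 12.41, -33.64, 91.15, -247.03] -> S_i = -4.58*(-2.71)^i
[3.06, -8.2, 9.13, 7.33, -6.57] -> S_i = Random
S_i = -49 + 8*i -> [-49, -41, -33, -25, -17]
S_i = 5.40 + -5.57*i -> [5.4, -0.17, -5.74, -11.31, -16.88]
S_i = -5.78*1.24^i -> [-5.78, -7.17, -8.89, -11.02, -13.67]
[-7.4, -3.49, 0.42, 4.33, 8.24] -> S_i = -7.40 + 3.91*i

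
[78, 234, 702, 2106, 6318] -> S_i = 78*3^i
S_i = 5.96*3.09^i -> [5.96, 18.42, 56.91, 175.84, 543.35]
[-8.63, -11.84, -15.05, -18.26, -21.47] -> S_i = -8.63 + -3.21*i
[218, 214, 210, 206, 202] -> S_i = 218 + -4*i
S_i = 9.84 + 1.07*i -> [9.84, 10.91, 11.98, 13.05, 14.12]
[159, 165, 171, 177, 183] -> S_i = 159 + 6*i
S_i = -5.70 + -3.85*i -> [-5.7, -9.55, -13.4, -17.25, -21.1]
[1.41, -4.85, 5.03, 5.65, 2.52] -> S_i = Random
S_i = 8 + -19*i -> [8, -11, -30, -49, -68]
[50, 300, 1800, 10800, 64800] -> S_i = 50*6^i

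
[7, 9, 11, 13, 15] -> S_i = 7 + 2*i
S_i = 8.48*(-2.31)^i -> [8.48, -19.59, 45.25, -104.53, 241.46]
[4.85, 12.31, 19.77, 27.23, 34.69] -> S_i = 4.85 + 7.46*i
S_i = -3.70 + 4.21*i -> [-3.7, 0.51, 4.72, 8.93, 13.14]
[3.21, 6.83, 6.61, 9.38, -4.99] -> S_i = Random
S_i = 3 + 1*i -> [3, 4, 5, 6, 7]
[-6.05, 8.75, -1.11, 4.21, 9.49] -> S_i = Random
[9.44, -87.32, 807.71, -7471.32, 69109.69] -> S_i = 9.44*(-9.25)^i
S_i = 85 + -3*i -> [85, 82, 79, 76, 73]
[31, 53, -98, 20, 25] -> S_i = Random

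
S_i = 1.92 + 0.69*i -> [1.92, 2.61, 3.3, 3.99, 4.68]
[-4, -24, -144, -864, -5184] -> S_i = -4*6^i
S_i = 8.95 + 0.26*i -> [8.95, 9.21, 9.47, 9.73, 9.99]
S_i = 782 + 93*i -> [782, 875, 968, 1061, 1154]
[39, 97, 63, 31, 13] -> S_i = Random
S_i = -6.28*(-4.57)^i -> [-6.28, 28.7, -131.16, 599.39, -2739.2]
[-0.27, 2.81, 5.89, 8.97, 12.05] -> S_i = -0.27 + 3.08*i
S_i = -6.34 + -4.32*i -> [-6.34, -10.66, -14.98, -19.3, -23.62]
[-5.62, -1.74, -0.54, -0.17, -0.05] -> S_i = -5.62*0.31^i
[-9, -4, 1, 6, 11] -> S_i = -9 + 5*i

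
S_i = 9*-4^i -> [9, -36, 144, -576, 2304]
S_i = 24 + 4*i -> [24, 28, 32, 36, 40]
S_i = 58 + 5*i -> [58, 63, 68, 73, 78]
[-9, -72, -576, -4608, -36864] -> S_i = -9*8^i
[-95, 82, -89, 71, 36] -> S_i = Random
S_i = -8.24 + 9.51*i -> [-8.24, 1.27, 10.78, 20.29, 29.8]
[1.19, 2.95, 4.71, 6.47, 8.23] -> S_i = 1.19 + 1.76*i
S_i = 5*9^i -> [5, 45, 405, 3645, 32805]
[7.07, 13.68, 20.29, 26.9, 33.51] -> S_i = 7.07 + 6.61*i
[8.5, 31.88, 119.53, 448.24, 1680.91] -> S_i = 8.50*3.75^i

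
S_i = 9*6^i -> [9, 54, 324, 1944, 11664]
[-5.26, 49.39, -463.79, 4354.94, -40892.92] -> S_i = -5.26*(-9.39)^i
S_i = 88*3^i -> [88, 264, 792, 2376, 7128]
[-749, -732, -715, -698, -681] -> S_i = -749 + 17*i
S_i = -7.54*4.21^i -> [-7.54, -31.74, -133.64, -562.62, -2368.64]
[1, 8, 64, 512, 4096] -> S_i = 1*8^i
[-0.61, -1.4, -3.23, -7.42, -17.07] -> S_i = -0.61*2.30^i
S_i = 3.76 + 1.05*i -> [3.76, 4.81, 5.86, 6.91, 7.96]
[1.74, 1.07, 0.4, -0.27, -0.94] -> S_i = 1.74 + -0.67*i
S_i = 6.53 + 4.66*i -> [6.53, 11.19, 15.85, 20.51, 25.17]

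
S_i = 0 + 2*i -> [0, 2, 4, 6, 8]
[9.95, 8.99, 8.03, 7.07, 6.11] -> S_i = 9.95 + -0.96*i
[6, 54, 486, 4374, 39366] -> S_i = 6*9^i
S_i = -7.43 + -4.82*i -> [-7.43, -12.25, -17.07, -21.89, -26.71]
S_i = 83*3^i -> [83, 249, 747, 2241, 6723]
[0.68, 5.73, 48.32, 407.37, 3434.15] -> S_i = 0.68*8.43^i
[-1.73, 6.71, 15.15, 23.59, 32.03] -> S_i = -1.73 + 8.44*i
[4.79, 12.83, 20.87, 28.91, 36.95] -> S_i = 4.79 + 8.04*i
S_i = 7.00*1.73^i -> [7.0, 12.11, 20.95, 36.24, 62.7]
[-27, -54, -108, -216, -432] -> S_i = -27*2^i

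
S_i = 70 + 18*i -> [70, 88, 106, 124, 142]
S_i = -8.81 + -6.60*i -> [-8.81, -15.41, -22.01, -28.61, -35.21]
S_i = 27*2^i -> [27, 54, 108, 216, 432]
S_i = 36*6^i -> [36, 216, 1296, 7776, 46656]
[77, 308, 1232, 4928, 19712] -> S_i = 77*4^i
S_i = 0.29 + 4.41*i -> [0.29, 4.7, 9.11, 13.52, 17.93]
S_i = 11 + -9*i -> [11, 2, -7, -16, -25]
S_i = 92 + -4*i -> [92, 88, 84, 80, 76]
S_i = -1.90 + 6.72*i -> [-1.9, 4.82, 11.54, 18.26, 24.98]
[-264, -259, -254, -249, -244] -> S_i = -264 + 5*i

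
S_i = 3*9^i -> [3, 27, 243, 2187, 19683]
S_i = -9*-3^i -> [-9, 27, -81, 243, -729]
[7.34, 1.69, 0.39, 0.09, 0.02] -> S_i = 7.34*0.23^i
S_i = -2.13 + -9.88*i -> [-2.13, -12.01, -21.89, -31.77, -41.65]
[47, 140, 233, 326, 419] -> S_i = 47 + 93*i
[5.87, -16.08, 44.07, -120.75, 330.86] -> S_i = 5.87*(-2.74)^i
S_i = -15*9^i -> [-15, -135, -1215, -10935, -98415]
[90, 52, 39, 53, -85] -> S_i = Random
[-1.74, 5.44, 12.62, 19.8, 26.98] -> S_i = -1.74 + 7.18*i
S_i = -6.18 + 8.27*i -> [-6.18, 2.09, 10.36, 18.63, 26.9]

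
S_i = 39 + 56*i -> [39, 95, 151, 207, 263]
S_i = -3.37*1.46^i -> [-3.37, -4.92, -7.18, -10.49, -15.31]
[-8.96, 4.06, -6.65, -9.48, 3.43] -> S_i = Random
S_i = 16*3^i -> [16, 48, 144, 432, 1296]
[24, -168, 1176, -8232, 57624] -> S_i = 24*-7^i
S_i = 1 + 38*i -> [1, 39, 77, 115, 153]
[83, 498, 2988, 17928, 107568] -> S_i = 83*6^i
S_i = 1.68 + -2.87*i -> [1.68, -1.19, -4.06, -6.93, -9.8]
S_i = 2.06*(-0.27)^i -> [2.06, -0.56, 0.15, -0.04, 0.01]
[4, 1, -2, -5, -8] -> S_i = 4 + -3*i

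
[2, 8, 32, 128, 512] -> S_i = 2*4^i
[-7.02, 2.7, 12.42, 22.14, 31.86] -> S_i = -7.02 + 9.72*i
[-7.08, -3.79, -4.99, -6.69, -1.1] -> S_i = Random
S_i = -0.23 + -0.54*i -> [-0.23, -0.77, -1.31, -1.85, -2.39]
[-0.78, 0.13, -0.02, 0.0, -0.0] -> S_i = -0.78*(-0.17)^i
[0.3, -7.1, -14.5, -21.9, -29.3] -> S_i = 0.30 + -7.40*i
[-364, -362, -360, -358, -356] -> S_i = -364 + 2*i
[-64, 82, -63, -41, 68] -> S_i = Random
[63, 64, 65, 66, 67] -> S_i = 63 + 1*i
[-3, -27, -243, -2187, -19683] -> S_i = -3*9^i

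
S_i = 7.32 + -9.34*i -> [7.32, -2.02, -11.36, -20.7, -30.04]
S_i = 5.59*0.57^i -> [5.59, 3.19, 1.82, 1.04, 0.59]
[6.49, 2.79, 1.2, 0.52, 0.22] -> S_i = 6.49*0.43^i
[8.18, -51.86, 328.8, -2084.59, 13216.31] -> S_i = 8.18*(-6.34)^i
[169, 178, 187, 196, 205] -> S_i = 169 + 9*i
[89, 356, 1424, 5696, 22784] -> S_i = 89*4^i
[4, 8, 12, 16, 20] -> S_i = 4 + 4*i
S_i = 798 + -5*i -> [798, 793, 788, 783, 778]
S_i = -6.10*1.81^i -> [-6.1, -11.04, -19.98, -36.17, -65.47]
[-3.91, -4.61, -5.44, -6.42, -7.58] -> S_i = -3.91*1.18^i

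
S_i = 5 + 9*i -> [5, 14, 23, 32, 41]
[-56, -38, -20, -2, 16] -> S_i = -56 + 18*i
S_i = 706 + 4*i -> [706, 710, 714, 718, 722]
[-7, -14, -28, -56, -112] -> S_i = -7*2^i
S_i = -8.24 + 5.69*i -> [-8.24, -2.55, 3.14, 8.83, 14.52]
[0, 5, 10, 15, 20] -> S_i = 0 + 5*i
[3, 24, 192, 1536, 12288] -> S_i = 3*8^i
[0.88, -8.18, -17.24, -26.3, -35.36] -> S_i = 0.88 + -9.06*i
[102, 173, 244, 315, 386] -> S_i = 102 + 71*i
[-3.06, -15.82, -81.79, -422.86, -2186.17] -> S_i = -3.06*5.17^i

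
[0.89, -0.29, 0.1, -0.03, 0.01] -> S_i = 0.89*(-0.33)^i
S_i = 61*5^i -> [61, 305, 1525, 7625, 38125]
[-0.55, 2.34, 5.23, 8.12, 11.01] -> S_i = -0.55 + 2.89*i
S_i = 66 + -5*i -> [66, 61, 56, 51, 46]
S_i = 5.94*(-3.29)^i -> [5.94, -19.54, 64.3, -211.53, 695.94]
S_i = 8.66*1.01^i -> [8.66, 8.75, 8.83, 8.92, 9.01]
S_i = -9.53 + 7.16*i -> [-9.53, -2.37, 4.79, 11.95, 19.11]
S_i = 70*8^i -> [70, 560, 4480, 35840, 286720]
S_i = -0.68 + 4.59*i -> [-0.68, 3.91, 8.5, 13.09, 17.68]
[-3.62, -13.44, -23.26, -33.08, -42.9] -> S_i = -3.62 + -9.82*i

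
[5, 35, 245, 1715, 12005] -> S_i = 5*7^i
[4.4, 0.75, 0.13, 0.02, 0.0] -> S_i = 4.40*0.17^i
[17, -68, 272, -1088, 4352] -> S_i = 17*-4^i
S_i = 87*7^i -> [87, 609, 4263, 29841, 208887]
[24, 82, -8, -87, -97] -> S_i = Random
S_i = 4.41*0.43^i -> [4.41, 1.9, 0.82, 0.35, 0.15]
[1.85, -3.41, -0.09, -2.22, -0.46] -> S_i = Random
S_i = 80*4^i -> [80, 320, 1280, 5120, 20480]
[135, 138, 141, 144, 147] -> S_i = 135 + 3*i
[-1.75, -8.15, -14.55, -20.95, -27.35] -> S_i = -1.75 + -6.40*i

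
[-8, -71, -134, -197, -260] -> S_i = -8 + -63*i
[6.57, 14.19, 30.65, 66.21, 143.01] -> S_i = 6.57*2.16^i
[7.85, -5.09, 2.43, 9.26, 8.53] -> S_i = Random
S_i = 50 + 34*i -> [50, 84, 118, 152, 186]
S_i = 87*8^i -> [87, 696, 5568, 44544, 356352]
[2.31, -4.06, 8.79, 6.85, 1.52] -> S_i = Random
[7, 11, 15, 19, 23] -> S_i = 7 + 4*i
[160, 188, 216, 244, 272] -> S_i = 160 + 28*i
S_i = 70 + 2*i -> [70, 72, 74, 76, 78]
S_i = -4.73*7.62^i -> [-4.73, -36.04, -274.64, -2092.79, -15947.07]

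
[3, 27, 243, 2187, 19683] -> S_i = 3*9^i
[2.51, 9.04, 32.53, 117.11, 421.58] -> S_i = 2.51*3.60^i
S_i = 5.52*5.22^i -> [5.52, 28.81, 150.41, 785.15, 4098.46]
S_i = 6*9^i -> [6, 54, 486, 4374, 39366]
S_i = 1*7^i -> [1, 7, 49, 343, 2401]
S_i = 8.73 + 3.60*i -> [8.73, 12.33, 15.93, 19.53, 23.13]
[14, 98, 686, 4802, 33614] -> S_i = 14*7^i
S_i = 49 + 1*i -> [49, 50, 51, 52, 53]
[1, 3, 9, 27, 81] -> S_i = 1*3^i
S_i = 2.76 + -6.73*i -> [2.76, -3.97, -10.7, -17.43, -24.16]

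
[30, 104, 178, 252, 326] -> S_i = 30 + 74*i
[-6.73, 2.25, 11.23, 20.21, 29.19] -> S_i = -6.73 + 8.98*i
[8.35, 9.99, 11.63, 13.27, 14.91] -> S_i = 8.35 + 1.64*i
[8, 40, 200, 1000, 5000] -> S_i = 8*5^i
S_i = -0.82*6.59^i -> [-0.82, -5.4, -35.61, -234.68, -1546.52]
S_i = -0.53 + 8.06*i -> [-0.53, 7.53, 15.59, 23.65, 31.71]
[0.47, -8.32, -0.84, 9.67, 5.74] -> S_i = Random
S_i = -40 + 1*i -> [-40, -39, -38, -37, -36]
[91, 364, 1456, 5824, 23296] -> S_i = 91*4^i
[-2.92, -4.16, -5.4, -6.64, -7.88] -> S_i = -2.92 + -1.24*i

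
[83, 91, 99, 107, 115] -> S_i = 83 + 8*i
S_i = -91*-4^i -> [-91, 364, -1456, 5824, -23296]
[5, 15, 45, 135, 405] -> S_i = 5*3^i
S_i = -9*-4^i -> [-9, 36, -144, 576, -2304]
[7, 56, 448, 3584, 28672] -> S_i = 7*8^i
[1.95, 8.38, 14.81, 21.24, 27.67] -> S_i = 1.95 + 6.43*i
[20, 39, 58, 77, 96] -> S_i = 20 + 19*i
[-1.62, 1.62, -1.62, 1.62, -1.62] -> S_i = -1.62*(-1.00)^i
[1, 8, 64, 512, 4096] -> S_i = 1*8^i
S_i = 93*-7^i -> [93, -651, 4557, -31899, 223293]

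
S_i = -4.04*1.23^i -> [-4.04, -4.97, -6.11, -7.52, -9.25]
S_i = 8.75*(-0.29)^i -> [8.75, -2.54, 0.74, -0.21, 0.06]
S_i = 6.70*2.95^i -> [6.7, 19.76, 58.31, 172.0, 507.41]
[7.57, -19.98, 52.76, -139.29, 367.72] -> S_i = 7.57*(-2.64)^i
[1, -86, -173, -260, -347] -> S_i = 1 + -87*i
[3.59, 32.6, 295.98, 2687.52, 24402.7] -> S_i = 3.59*9.08^i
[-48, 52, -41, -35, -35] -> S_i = Random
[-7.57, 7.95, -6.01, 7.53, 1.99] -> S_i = Random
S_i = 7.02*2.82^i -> [7.02, 19.8, 55.83, 157.43, 443.95]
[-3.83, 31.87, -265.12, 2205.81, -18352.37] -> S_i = -3.83*(-8.32)^i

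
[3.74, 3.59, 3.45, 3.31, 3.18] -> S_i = 3.74*0.96^i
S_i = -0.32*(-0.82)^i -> [-0.32, 0.26, -0.22, 0.18, -0.14]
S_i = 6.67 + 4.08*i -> [6.67, 10.75, 14.83, 18.91, 22.99]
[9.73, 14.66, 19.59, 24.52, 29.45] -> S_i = 9.73 + 4.93*i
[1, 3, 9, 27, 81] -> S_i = 1*3^i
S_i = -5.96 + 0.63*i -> [-5.96, -5.33, -4.7, -4.07, -3.44]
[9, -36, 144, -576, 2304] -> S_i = 9*-4^i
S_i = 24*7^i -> [24, 168, 1176, 8232, 57624]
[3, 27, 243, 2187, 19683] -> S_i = 3*9^i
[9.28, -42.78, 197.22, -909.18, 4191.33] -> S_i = 9.28*(-4.61)^i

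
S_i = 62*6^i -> [62, 372, 2232, 13392, 80352]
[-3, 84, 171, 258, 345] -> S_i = -3 + 87*i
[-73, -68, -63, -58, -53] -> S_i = -73 + 5*i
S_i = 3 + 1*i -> [3, 4, 5, 6, 7]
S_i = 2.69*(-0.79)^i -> [2.69, -2.13, 1.68, -1.33, 1.05]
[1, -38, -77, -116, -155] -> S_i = 1 + -39*i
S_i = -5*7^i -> [-5, -35, -245, -1715, -12005]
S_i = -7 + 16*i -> [-7, 9, 25, 41, 57]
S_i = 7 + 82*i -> [7, 89, 171, 253, 335]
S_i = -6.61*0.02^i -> [-6.61, -0.13, -0.0, -0.0, -0.0]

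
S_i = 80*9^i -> [80, 720, 6480, 58320, 524880]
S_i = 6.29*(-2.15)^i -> [6.29, -13.52, 29.08, -62.51, 134.4]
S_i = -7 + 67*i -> [-7, 60, 127, 194, 261]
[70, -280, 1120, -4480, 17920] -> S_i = 70*-4^i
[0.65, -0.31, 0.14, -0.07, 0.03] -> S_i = 0.65*(-0.47)^i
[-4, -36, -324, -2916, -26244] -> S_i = -4*9^i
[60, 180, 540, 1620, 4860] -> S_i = 60*3^i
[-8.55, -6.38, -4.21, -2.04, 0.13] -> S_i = -8.55 + 2.17*i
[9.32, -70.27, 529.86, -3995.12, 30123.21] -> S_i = 9.32*(-7.54)^i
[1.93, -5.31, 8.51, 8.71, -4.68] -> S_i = Random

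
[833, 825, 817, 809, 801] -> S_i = 833 + -8*i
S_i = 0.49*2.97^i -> [0.49, 1.46, 4.32, 12.84, 38.13]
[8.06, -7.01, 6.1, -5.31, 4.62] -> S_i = 8.06*(-0.87)^i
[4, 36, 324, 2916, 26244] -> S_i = 4*9^i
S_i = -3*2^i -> [-3, -6, -12, -24, -48]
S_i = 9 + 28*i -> [9, 37, 65, 93, 121]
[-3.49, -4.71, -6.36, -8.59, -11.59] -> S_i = -3.49*1.35^i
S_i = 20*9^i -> [20, 180, 1620, 14580, 131220]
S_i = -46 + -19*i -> [-46, -65, -84, -103, -122]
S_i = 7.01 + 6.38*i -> [7.01, 13.39, 19.77, 26.15, 32.53]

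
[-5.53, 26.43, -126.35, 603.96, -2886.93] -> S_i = -5.53*(-4.78)^i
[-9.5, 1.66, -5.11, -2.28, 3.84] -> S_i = Random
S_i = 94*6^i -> [94, 564, 3384, 20304, 121824]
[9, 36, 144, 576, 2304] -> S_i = 9*4^i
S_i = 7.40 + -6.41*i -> [7.4, 0.99, -5.42, -11.83, -18.24]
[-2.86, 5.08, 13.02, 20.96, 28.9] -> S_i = -2.86 + 7.94*i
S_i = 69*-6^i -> [69, -414, 2484, -14904, 89424]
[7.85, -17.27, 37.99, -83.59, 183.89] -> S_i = 7.85*(-2.20)^i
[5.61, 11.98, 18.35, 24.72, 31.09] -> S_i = 5.61 + 6.37*i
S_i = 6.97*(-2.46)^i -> [6.97, -17.15, 42.18, -103.76, 255.25]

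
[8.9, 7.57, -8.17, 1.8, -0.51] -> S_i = Random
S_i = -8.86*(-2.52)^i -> [-8.86, 22.33, -56.26, 141.79, -357.3]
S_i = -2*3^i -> [-2, -6, -18, -54, -162]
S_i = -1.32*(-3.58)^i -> [-1.32, 4.73, -16.92, 60.57, -216.82]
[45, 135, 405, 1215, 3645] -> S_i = 45*3^i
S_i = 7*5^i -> [7, 35, 175, 875, 4375]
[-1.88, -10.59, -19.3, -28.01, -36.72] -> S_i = -1.88 + -8.71*i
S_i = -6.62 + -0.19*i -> [-6.62, -6.81, -7.0, -7.19, -7.38]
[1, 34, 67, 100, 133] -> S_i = 1 + 33*i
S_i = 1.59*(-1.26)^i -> [1.59, -2.0, 2.52, -3.18, 4.01]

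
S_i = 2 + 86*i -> [2, 88, 174, 260, 346]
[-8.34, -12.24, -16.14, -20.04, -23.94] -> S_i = -8.34 + -3.90*i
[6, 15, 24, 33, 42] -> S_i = 6 + 9*i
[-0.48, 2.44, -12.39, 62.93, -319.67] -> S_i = -0.48*(-5.08)^i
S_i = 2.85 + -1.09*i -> [2.85, 1.76, 0.67, -0.42, -1.51]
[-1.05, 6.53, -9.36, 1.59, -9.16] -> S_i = Random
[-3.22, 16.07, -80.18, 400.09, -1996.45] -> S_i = -3.22*(-4.99)^i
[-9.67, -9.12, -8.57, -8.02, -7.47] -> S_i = -9.67 + 0.55*i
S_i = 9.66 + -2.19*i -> [9.66, 7.47, 5.28, 3.09, 0.9]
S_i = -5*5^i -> [-5, -25, -125, -625, -3125]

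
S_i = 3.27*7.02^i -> [3.27, 22.96, 161.15, 1131.25, 7941.38]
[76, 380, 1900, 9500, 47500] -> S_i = 76*5^i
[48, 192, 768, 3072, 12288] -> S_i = 48*4^i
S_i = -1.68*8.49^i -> [-1.68, -14.26, -121.09, -1028.09, -8728.51]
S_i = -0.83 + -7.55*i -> [-0.83, -8.38, -15.93, -23.48, -31.03]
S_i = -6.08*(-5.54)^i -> [-6.08, 33.68, -186.6, 1033.79, -5727.2]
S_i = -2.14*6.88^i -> [-2.14, -14.72, -101.3, -696.91, -4794.77]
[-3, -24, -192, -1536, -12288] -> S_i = -3*8^i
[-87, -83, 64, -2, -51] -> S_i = Random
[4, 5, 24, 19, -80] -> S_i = Random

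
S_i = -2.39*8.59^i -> [-2.39, -20.53, -176.35, -1514.88, -13012.79]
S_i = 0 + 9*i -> [0, 9, 18, 27, 36]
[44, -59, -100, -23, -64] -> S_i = Random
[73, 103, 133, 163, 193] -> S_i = 73 + 30*i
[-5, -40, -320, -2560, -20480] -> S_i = -5*8^i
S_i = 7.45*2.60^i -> [7.45, 19.37, 50.36, 130.94, 340.45]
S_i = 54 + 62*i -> [54, 116, 178, 240, 302]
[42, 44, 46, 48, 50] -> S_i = 42 + 2*i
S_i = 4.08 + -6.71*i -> [4.08, -2.63, -9.34, -16.05, -22.76]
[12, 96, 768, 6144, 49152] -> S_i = 12*8^i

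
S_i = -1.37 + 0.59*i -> [-1.37, -0.78, -0.19, 0.4, 0.99]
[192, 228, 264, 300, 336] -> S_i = 192 + 36*i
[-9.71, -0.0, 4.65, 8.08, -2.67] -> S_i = Random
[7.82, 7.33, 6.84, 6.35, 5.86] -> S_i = 7.82 + -0.49*i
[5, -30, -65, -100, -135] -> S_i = 5 + -35*i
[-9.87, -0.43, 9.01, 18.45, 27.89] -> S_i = -9.87 + 9.44*i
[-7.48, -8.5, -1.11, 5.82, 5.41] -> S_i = Random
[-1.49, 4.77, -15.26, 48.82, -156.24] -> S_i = -1.49*(-3.20)^i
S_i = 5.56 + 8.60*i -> [5.56, 14.16, 22.76, 31.36, 39.96]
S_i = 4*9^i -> [4, 36, 324, 2916, 26244]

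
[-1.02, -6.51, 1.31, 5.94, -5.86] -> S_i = Random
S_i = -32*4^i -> [-32, -128, -512, -2048, -8192]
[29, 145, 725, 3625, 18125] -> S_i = 29*5^i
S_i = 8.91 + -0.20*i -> [8.91, 8.71, 8.51, 8.31, 8.11]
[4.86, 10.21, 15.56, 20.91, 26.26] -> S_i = 4.86 + 5.35*i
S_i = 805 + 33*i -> [805, 838, 871, 904, 937]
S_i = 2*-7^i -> [2, -14, 98, -686, 4802]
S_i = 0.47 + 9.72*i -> [0.47, 10.19, 19.91, 29.63, 39.35]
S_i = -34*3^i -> [-34, -102, -306, -918, -2754]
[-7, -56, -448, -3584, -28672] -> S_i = -7*8^i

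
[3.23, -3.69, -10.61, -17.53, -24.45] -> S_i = 3.23 + -6.92*i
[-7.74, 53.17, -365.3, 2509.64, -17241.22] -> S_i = -7.74*(-6.87)^i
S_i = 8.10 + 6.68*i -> [8.1, 14.78, 21.46, 28.14, 34.82]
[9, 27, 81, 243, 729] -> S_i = 9*3^i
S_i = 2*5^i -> [2, 10, 50, 250, 1250]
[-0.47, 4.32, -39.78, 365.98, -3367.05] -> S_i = -0.47*(-9.20)^i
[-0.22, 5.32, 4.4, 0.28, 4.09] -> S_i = Random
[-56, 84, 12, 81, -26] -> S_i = Random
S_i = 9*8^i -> [9, 72, 576, 4608, 36864]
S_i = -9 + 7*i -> [-9, -2, 5, 12, 19]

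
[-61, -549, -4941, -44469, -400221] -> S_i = -61*9^i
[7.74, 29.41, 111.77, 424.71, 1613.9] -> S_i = 7.74*3.80^i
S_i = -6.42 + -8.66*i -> [-6.42, -15.08, -23.74, -32.4, -41.06]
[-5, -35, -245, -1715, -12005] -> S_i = -5*7^i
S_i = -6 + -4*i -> [-6, -10, -14, -18, -22]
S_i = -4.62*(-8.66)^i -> [-4.62, 40.01, -346.48, 3000.51, -25984.45]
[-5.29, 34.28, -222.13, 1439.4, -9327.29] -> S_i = -5.29*(-6.48)^i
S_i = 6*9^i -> [6, 54, 486, 4374, 39366]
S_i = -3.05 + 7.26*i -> [-3.05, 4.21, 11.47, 18.73, 25.99]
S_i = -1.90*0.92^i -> [-1.9, -1.75, -1.61, -1.48, -1.36]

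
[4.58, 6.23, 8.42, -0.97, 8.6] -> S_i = Random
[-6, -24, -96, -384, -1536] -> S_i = -6*4^i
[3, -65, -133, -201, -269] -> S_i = 3 + -68*i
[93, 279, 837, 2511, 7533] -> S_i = 93*3^i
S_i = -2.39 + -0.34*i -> [-2.39, -2.73, -3.07, -3.41, -3.75]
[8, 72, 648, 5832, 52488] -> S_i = 8*9^i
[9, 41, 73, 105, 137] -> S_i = 9 + 32*i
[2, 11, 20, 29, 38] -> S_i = 2 + 9*i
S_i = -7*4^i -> [-7, -28, -112, -448, -1792]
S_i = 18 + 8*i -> [18, 26, 34, 42, 50]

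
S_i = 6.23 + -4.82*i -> [6.23, 1.41, -3.41, -8.23, -13.05]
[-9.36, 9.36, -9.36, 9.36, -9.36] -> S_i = -9.36*(-1.00)^i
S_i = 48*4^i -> [48, 192, 768, 3072, 12288]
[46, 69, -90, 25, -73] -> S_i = Random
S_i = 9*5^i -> [9, 45, 225, 1125, 5625]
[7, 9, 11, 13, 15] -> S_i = 7 + 2*i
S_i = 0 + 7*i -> [0, 7, 14, 21, 28]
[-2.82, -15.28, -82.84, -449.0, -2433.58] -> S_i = -2.82*5.42^i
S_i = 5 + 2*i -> [5, 7, 9, 11, 13]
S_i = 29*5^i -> [29, 145, 725, 3625, 18125]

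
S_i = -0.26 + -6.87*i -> [-0.26, -7.13, -14.0, -20.87, -27.74]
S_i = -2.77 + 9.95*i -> [-2.77, 7.18, 17.13, 27.08, 37.03]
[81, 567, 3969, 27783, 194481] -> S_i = 81*7^i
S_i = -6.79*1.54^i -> [-6.79, -10.46, -16.1, -24.8, -38.19]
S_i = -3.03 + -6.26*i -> [-3.03, -9.29, -15.55, -21.81, -28.07]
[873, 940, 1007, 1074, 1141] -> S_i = 873 + 67*i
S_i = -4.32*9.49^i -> [-4.32, -41.0, -389.06, -3692.18, -35038.75]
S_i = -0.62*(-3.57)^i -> [-0.62, 2.21, -7.9, 28.21, -100.71]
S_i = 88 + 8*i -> [88, 96, 104, 112, 120]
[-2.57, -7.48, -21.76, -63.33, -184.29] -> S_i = -2.57*2.91^i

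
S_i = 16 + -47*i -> [16, -31, -78, -125, -172]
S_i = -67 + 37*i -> [-67, -30, 7, 44, 81]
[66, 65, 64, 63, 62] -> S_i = 66 + -1*i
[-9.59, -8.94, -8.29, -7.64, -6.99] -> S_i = -9.59 + 0.65*i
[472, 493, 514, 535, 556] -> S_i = 472 + 21*i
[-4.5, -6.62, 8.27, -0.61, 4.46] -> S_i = Random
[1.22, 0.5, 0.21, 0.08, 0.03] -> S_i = 1.22*0.41^i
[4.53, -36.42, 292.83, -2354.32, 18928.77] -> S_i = 4.53*(-8.04)^i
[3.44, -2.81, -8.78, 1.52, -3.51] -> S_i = Random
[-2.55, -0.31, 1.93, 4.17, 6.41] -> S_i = -2.55 + 2.24*i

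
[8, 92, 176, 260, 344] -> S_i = 8 + 84*i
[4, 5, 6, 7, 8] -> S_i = 4 + 1*i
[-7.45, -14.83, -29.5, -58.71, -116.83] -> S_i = -7.45*1.99^i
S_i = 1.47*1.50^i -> [1.47, 2.2, 3.31, 4.96, 7.44]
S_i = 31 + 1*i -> [31, 32, 33, 34, 35]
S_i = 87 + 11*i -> [87, 98, 109, 120, 131]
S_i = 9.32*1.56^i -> [9.32, 14.54, 22.68, 35.38, 55.2]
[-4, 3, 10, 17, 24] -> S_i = -4 + 7*i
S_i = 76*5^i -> [76, 380, 1900, 9500, 47500]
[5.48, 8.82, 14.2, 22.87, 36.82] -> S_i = 5.48*1.61^i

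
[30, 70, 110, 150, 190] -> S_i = 30 + 40*i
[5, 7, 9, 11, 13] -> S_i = 5 + 2*i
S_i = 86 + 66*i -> [86, 152, 218, 284, 350]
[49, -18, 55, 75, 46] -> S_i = Random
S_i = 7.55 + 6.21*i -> [7.55, 13.76, 19.97, 26.18, 32.39]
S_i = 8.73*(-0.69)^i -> [8.73, -6.02, 4.16, -2.87, 1.98]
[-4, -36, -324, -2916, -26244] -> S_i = -4*9^i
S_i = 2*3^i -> [2, 6, 18, 54, 162]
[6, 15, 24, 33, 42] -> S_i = 6 + 9*i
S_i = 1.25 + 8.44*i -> [1.25, 9.69, 18.13, 26.57, 35.01]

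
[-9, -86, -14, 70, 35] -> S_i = Random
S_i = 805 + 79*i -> [805, 884, 963, 1042, 1121]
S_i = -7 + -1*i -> [-7, -8, -9, -10, -11]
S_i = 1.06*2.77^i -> [1.06, 2.94, 8.13, 22.53, 62.41]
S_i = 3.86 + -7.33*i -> [3.86, -3.47, -10.8, -18.13, -25.46]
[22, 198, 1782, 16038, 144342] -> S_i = 22*9^i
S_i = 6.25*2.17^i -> [6.25, 13.56, 29.43, 63.86, 138.59]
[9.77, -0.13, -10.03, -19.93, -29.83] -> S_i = 9.77 + -9.90*i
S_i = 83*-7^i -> [83, -581, 4067, -28469, 199283]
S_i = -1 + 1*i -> [-1, 0, 1, 2, 3]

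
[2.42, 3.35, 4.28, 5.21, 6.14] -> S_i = 2.42 + 0.93*i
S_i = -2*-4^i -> [-2, 8, -32, 128, -512]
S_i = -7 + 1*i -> [-7, -6, -5, -4, -3]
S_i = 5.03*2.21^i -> [5.03, 11.12, 24.57, 54.29, 119.99]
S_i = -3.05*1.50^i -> [-3.05, -4.57, -6.86, -10.29, -15.44]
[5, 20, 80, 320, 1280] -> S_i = 5*4^i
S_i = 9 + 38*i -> [9, 47, 85, 123, 161]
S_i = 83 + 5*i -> [83, 88, 93, 98, 103]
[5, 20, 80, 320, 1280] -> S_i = 5*4^i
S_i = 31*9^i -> [31, 279, 2511, 22599, 203391]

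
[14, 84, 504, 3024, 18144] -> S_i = 14*6^i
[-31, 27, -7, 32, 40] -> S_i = Random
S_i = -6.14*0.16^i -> [-6.14, -0.98, -0.16, -0.03, -0.0]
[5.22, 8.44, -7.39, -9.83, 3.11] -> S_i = Random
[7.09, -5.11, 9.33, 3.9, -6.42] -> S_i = Random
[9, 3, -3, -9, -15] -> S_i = 9 + -6*i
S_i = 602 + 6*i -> [602, 608, 614, 620, 626]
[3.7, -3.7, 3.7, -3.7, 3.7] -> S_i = 3.70*(-1.00)^i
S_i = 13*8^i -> [13, 104, 832, 6656, 53248]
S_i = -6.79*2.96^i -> [-6.79, -20.1, -59.49, -176.09, -521.24]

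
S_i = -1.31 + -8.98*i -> [-1.31, -10.29, -19.27, -28.25, -37.23]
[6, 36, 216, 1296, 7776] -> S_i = 6*6^i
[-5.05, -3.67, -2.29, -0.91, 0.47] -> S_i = -5.05 + 1.38*i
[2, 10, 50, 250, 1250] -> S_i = 2*5^i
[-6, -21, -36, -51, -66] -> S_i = -6 + -15*i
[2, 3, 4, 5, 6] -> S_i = 2 + 1*i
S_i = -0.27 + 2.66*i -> [-0.27, 2.39, 5.05, 7.71, 10.37]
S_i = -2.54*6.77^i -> [-2.54, -17.2, -116.42, -788.13, -5335.66]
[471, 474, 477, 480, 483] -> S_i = 471 + 3*i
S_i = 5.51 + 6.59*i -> [5.51, 12.1, 18.69, 25.28, 31.87]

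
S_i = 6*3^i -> [6, 18, 54, 162, 486]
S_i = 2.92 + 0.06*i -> [2.92, 2.98, 3.04, 3.1, 3.16]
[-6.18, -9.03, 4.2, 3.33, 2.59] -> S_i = Random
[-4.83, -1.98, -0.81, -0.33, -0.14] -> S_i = -4.83*0.41^i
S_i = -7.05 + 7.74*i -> [-7.05, 0.69, 8.43, 16.17, 23.91]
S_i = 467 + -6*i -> [467, 461, 455, 449, 443]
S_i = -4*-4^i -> [-4, 16, -64, 256, -1024]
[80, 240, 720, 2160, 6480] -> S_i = 80*3^i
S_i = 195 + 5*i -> [195, 200, 205, 210, 215]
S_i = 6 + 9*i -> [6, 15, 24, 33, 42]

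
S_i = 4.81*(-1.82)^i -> [4.81, -8.75, 15.93, -29.0, 52.78]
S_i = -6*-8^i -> [-6, 48, -384, 3072, -24576]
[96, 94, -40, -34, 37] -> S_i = Random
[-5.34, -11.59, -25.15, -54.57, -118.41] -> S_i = -5.34*2.17^i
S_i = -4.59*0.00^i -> [-4.59, -0.0, -0.0, -0.0, -0.0]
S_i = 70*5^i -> [70, 350, 1750, 8750, 43750]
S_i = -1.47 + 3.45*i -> [-1.47, 1.98, 5.43, 8.88, 12.33]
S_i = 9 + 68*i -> [9, 77, 145, 213, 281]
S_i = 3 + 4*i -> [3, 7, 11, 15, 19]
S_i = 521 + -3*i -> [521, 518, 515, 512, 509]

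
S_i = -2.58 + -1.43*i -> [-2.58, -4.01, -5.44, -6.87, -8.3]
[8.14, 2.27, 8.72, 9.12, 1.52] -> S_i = Random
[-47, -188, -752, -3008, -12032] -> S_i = -47*4^i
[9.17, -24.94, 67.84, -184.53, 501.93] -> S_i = 9.17*(-2.72)^i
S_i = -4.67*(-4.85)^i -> [-4.67, 22.65, -109.85, 532.77, -2583.95]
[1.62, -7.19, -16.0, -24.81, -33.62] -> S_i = 1.62 + -8.81*i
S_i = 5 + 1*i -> [5, 6, 7, 8, 9]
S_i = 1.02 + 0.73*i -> [1.02, 1.75, 2.48, 3.21, 3.94]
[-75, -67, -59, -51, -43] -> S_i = -75 + 8*i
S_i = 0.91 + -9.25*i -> [0.91, -8.34, -17.59, -26.84, -36.09]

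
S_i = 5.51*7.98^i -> [5.51, 43.97, 350.88, 2800.01, 22344.12]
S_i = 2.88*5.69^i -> [2.88, 16.39, 93.24, 530.55, 3018.85]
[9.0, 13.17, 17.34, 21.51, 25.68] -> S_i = 9.00 + 4.17*i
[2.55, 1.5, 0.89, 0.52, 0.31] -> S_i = 2.55*0.59^i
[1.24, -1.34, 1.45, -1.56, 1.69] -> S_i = 1.24*(-1.08)^i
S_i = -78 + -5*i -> [-78, -83, -88, -93, -98]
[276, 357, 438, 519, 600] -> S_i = 276 + 81*i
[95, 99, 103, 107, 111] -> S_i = 95 + 4*i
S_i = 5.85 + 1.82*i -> [5.85, 7.67, 9.49, 11.31, 13.13]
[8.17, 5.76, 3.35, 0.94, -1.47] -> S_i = 8.17 + -2.41*i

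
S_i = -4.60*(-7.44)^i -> [-4.6, 34.22, -254.63, 1894.42, -14094.5]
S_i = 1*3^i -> [1, 3, 9, 27, 81]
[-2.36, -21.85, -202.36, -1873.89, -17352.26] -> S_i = -2.36*9.26^i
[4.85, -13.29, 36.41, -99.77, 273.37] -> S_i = 4.85*(-2.74)^i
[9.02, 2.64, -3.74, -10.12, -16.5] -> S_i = 9.02 + -6.38*i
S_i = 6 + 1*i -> [6, 7, 8, 9, 10]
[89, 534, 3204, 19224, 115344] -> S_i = 89*6^i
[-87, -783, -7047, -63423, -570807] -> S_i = -87*9^i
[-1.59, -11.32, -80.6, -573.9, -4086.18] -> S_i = -1.59*7.12^i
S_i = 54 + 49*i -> [54, 103, 152, 201, 250]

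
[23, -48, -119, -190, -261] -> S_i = 23 + -71*i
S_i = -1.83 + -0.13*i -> [-1.83, -1.96, -2.09, -2.22, -2.35]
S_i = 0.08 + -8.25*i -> [0.08, -8.17, -16.42, -24.67, -32.92]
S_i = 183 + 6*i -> [183, 189, 195, 201, 207]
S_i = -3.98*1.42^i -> [-3.98, -5.65, -8.03, -11.4, -16.18]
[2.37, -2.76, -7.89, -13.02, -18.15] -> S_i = 2.37 + -5.13*i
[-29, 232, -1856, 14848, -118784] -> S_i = -29*-8^i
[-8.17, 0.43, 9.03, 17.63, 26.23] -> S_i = -8.17 + 8.60*i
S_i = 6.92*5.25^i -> [6.92, 36.33, 190.73, 1001.35, 5257.06]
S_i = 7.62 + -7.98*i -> [7.62, -0.36, -8.34, -16.32, -24.3]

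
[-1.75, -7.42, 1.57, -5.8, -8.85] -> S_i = Random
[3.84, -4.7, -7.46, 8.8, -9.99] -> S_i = Random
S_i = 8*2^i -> [8, 16, 32, 64, 128]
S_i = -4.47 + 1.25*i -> [-4.47, -3.22, -1.97, -0.72, 0.53]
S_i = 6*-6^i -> [6, -36, 216, -1296, 7776]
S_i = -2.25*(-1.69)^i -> [-2.25, 3.8, -6.43, 10.86, -18.35]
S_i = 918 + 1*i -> [918, 919, 920, 921, 922]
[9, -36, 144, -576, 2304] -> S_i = 9*-4^i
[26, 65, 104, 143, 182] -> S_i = 26 + 39*i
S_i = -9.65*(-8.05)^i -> [-9.65, 77.68, -625.34, 5034.02, -40523.86]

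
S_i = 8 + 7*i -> [8, 15, 22, 29, 36]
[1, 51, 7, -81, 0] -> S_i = Random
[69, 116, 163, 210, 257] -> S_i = 69 + 47*i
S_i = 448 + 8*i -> [448, 456, 464, 472, 480]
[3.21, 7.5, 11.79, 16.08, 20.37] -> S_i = 3.21 + 4.29*i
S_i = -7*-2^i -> [-7, 14, -28, 56, -112]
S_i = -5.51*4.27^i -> [-5.51, -23.53, -100.46, -428.98, -1831.74]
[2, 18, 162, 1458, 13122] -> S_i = 2*9^i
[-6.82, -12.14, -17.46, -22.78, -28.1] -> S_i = -6.82 + -5.32*i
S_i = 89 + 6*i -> [89, 95, 101, 107, 113]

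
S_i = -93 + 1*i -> [-93, -92, -91, -90, -89]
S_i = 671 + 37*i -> [671, 708, 745, 782, 819]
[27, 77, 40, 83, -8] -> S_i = Random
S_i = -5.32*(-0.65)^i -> [-5.32, 3.46, -2.25, 1.46, -0.95]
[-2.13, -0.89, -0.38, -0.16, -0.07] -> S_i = -2.13*0.42^i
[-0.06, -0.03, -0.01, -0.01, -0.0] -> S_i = -0.06*0.49^i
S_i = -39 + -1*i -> [-39, -40, -41, -42, -43]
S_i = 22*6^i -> [22, 132, 792, 4752, 28512]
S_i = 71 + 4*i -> [71, 75, 79, 83, 87]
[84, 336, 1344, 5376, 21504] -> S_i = 84*4^i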